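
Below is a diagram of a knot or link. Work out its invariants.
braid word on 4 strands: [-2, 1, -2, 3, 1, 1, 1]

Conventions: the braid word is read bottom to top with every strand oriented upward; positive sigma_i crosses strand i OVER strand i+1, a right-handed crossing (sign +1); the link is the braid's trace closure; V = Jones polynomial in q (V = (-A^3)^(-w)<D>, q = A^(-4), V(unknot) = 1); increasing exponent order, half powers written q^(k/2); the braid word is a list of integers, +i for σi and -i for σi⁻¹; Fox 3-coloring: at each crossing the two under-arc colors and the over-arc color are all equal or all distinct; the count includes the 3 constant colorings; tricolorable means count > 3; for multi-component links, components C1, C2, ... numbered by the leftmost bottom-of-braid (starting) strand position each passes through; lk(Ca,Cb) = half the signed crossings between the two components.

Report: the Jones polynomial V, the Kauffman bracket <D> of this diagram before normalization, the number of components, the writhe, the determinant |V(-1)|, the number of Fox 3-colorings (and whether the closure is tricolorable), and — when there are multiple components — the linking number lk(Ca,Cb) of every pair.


V(q) = q^-1 - 1 + 2q - 2q^2 + 2q^3 - 2q^4 + q^5
bracket: -A^-11 + 2A^-7 - 2A^-3 + 2A - 2A^5 + A^9 - A^13, w = +3
1 component, writhe +3, over 7 crossings
det 11, colorings 3 of 3^7 — not tricolorable
observation: w = +3 shifts under R1 moves; the (-A^3)^(-3) factor cancels that in V


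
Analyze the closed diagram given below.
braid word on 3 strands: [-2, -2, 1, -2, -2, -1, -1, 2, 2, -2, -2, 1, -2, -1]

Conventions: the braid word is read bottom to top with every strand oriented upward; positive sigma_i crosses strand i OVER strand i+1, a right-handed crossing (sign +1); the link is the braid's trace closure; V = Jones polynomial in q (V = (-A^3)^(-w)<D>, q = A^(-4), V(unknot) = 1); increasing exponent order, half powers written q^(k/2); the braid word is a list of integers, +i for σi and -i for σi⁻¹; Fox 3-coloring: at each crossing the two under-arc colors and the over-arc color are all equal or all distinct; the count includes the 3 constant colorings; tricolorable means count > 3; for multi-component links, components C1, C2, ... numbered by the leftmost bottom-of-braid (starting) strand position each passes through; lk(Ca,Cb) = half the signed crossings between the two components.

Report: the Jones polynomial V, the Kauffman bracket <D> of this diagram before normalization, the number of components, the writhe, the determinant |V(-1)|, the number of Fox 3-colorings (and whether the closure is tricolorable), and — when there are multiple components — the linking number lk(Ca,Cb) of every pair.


V(q) = q^-8 - 2q^-7 + q^-6 - 2q^-5 + 2q^-4 + q^-2
bracket: A^-10 + 2A^-2 - 2A^2 + A^6 - 2A^10 + A^14, w = -6
1 component, writhe -6, over 14 crossings
det 9, colorings 27 of 3^14 — tricolorable
observation: w = -6 (over 14 crossings) is diagram-only; (-A^3)^(6) removes it from V


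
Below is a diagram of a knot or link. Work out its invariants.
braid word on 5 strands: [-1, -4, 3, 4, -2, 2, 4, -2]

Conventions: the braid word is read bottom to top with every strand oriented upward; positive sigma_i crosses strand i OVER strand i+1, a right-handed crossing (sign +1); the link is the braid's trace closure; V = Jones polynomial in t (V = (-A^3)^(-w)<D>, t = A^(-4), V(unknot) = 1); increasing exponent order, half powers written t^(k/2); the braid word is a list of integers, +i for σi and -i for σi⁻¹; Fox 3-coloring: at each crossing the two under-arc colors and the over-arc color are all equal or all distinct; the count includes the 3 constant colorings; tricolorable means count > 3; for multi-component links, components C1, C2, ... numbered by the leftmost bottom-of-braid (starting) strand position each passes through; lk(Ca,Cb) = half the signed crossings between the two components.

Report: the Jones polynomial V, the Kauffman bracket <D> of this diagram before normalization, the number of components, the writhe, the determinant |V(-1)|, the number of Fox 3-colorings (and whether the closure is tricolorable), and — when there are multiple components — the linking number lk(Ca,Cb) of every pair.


V = 1
<D> = 1 (w = 0)
1 component over 8 crossings, w = 0
3 Fox colorings among 3^8, |V(-1)| = 1: not tricolorable
why: inverse pairs cancel, leaving σ1⁻¹ σ4⁻¹ σ3 σ4 σ4 σ2⁻¹


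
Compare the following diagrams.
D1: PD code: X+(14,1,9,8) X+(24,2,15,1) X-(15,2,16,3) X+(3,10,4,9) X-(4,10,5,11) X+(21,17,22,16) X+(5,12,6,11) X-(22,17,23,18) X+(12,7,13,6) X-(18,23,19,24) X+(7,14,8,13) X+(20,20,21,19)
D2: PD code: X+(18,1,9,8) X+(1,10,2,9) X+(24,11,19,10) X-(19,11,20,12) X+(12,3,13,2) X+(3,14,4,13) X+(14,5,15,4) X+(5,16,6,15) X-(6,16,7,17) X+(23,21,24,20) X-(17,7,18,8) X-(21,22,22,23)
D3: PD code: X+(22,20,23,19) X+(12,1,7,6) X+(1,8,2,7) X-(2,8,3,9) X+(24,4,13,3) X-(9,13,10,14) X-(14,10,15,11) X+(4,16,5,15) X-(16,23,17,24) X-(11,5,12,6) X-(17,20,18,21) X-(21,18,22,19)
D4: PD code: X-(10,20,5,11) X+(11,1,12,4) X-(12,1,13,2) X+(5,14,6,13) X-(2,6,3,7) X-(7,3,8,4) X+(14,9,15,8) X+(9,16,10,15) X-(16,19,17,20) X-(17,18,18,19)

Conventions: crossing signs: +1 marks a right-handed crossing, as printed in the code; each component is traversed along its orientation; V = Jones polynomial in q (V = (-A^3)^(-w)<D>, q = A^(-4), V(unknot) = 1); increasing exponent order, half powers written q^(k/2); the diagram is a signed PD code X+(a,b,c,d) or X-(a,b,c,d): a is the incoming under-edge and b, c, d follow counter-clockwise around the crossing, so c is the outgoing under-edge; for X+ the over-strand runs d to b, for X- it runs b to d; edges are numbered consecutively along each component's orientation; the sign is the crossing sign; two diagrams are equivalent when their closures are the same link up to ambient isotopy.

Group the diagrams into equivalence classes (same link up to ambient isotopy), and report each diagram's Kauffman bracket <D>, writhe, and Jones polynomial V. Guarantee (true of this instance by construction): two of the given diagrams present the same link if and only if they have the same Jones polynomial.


equivalence classes: {D1, D2} | {D3, D4}
D1 (bracket A^-12 + 1 + A^4 + A^8; 12 crossings at w = +4): V = q + q^2 + q^3 + q^6
V(D2) = q + q^2 + q^3 + q^6  [12 crossings, <D> = A^-12 + 1 + A^4 + A^8, w = +4]
V(D3) = q^-2 + 2 + q^2  [12 crossings, <D> = A^-14 + 2A^-6 + A^2, w = -2]
D4 (bracket A^-14 + 2A^-6 + A^2; 10 crossings at w = -2): V = q^-2 + 2 + q^2
observation: 2 classes among 4 diagrams; unequal V(q) rules out equality


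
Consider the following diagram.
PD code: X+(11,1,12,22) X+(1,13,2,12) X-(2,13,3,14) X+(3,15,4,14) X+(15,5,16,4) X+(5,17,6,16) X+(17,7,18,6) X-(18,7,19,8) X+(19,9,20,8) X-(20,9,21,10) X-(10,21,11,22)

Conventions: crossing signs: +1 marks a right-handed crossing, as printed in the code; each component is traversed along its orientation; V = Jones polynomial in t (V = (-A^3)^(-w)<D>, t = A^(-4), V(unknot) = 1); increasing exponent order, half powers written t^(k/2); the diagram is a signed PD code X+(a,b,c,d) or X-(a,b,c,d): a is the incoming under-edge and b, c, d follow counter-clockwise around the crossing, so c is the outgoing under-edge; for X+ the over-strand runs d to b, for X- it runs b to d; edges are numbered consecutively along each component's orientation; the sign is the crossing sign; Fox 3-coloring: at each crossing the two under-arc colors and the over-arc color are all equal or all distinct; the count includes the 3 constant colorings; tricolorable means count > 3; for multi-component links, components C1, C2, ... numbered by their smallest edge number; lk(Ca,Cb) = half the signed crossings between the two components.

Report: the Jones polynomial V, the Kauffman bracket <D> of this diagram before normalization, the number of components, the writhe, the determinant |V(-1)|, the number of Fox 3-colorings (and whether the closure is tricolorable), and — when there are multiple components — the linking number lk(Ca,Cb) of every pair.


V = t + t^3 - t^4
<D> = A^-7 - A^-3 - A^5 (w = +3)
1 component over 11 crossings, w = +3
9 Fox colorings among 3^11, |V(-1)| = 3: tricolorable
why: |V(-1)| = 3: so tricolorable, since 3 divides 3


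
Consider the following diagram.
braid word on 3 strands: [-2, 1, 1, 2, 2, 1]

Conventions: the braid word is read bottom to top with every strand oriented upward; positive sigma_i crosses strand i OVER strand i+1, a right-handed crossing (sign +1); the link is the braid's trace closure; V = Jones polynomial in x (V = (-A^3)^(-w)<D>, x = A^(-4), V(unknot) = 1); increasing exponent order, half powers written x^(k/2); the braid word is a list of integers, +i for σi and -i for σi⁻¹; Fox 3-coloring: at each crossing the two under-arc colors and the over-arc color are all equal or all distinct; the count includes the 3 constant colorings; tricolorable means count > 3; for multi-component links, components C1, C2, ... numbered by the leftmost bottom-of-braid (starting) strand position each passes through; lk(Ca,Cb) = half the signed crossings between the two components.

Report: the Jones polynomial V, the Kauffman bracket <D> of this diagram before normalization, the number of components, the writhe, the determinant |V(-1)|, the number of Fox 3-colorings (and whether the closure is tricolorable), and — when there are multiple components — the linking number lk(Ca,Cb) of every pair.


Jones polynomial: V(x) = x - x^2 + 2x^3 - x^4 + x^5 - x^6
<D> = -A^-12 + A^-8 - A^-4 + 2 - A^4 + A^8; writhe +4
components 1, writhe +4 (6 crossings)
3-colorings: 3 of 3^6, det 7 — not tricolorable
note: |V(-1)| = 7: so not tricolorable, since 3 does not divide 7


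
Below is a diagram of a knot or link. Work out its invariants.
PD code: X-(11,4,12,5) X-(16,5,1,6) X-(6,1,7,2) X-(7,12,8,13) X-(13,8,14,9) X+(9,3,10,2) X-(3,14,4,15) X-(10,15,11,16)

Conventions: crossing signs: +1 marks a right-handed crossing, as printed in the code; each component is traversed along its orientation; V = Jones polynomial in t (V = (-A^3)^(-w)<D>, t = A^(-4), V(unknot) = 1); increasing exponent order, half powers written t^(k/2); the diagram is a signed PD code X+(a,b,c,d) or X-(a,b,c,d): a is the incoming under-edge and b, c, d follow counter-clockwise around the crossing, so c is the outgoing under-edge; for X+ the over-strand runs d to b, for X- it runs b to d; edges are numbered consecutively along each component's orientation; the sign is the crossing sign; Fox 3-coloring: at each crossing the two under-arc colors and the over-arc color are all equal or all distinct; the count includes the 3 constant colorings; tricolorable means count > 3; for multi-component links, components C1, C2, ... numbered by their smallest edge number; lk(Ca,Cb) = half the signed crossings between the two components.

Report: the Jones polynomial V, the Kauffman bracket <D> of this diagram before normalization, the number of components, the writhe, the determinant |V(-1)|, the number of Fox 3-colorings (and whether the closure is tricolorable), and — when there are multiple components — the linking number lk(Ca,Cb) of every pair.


Jones polynomial: V(t) = t^-8 - 2t^-7 + t^-6 - 2t^-5 + 2t^-4 + t^-2
<D> = A^-10 + 2A^-2 - 2A^2 + A^6 - 2A^10 + A^14; writhe -6
components 1, writhe -6 (8 crossings)
3-colorings: 27 of 3^8, det 9 — tricolorable
note: det 9 = |V(-1)|; divisible by 3, so tricolorable


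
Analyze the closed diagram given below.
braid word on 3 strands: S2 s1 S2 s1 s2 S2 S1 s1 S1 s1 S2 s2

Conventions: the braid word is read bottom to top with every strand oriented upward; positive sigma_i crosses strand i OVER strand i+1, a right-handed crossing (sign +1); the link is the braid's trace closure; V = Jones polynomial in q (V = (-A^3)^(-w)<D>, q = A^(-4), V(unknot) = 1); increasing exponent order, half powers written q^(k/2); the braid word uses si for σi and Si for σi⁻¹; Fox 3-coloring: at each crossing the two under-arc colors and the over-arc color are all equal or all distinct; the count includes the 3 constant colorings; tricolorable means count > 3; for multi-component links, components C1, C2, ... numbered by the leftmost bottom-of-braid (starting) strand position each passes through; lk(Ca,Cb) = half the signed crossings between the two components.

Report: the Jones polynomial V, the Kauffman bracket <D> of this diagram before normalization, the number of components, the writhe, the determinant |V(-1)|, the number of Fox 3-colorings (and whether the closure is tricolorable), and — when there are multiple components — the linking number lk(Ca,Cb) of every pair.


V(q) = q^-2 - q^-1 + 1 - q + q^2
bracket: A^-8 - A^-4 + 1 - A^4 + A^8, w = 0
1 component, writhe 0, over 12 crossings
det 5, colorings 3 of 3^12 — not tricolorable
observation: palindromic: swapping q for 1/q fixes V


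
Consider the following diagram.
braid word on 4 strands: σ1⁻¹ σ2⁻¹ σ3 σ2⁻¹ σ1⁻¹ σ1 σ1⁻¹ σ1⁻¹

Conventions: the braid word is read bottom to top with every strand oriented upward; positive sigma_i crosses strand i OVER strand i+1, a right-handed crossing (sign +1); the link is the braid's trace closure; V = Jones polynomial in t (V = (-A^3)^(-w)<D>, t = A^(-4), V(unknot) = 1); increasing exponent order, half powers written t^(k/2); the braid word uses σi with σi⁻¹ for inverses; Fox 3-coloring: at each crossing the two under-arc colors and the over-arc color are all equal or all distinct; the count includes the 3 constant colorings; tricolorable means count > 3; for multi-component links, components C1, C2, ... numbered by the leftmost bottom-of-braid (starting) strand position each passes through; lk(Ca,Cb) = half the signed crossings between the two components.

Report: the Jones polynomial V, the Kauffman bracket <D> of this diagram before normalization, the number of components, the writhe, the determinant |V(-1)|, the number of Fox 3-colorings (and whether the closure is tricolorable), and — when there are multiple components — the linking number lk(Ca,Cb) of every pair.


Jones polynomial: V(t) = t^(-13/2) - t^(-11/2) + t^(-9/2) - 2t^(-7/2) - t^(-3/2)
<D> = -A^-6 - 2A^2 + A^6 - A^10 + A^14; writhe -4
components 2, writhe -4 (8 crossings)
linking number lk(C1,C2) = -1
3-colorings: 9 of 3^8, det 6 — tricolorable
note: span 5 respects span(V) <= c + mu - 1 = 9 for this 2-component diagram


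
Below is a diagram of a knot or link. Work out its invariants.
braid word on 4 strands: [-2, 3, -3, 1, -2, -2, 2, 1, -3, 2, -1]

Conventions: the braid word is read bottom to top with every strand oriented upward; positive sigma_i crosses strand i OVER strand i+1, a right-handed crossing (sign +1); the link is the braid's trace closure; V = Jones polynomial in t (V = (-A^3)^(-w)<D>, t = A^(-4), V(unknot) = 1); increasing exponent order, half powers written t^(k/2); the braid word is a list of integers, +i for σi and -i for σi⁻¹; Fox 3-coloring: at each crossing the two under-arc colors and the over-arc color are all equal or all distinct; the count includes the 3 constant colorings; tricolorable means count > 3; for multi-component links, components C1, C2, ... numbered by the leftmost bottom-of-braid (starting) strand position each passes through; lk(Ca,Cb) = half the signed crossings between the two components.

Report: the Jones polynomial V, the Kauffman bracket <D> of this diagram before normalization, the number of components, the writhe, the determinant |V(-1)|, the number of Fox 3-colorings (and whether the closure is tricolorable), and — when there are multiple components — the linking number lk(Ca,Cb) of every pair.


V(t) = t^-2 + 2 + t^2
bracket: -A^-11 - 2A^-3 - A^5, w = -1
3 components, writhe -1, over 11 crossings
lk(C1,C2) = -1
linking number lk(C1,C3) = +1
lk(C2,C3): 0
det 4, colorings 3 of 3^11 — not tricolorable
observation: the span of V is 4, within the link bound 11 + 3 - 1


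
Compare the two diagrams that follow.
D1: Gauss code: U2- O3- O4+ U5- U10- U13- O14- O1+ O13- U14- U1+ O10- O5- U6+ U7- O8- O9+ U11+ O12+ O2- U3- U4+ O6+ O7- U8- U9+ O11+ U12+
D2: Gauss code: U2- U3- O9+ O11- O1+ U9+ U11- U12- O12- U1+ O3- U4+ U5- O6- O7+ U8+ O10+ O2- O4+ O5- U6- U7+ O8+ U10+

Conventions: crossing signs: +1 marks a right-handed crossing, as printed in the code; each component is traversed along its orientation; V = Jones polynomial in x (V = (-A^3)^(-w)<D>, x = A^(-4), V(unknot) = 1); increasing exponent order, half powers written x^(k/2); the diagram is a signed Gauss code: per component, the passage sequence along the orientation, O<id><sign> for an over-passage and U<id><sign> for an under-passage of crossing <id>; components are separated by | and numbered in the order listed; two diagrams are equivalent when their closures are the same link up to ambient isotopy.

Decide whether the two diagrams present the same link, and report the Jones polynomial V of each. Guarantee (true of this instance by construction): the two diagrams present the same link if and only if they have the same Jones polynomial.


same link: yes
V(D1) = 1  [14 crossings, <D> = A^-6, w = -2]
V(D2) = 1  (w 0, c 12, <D> = 1)
note: one V(x) for all 2 diagrams — one class (guaranteed)


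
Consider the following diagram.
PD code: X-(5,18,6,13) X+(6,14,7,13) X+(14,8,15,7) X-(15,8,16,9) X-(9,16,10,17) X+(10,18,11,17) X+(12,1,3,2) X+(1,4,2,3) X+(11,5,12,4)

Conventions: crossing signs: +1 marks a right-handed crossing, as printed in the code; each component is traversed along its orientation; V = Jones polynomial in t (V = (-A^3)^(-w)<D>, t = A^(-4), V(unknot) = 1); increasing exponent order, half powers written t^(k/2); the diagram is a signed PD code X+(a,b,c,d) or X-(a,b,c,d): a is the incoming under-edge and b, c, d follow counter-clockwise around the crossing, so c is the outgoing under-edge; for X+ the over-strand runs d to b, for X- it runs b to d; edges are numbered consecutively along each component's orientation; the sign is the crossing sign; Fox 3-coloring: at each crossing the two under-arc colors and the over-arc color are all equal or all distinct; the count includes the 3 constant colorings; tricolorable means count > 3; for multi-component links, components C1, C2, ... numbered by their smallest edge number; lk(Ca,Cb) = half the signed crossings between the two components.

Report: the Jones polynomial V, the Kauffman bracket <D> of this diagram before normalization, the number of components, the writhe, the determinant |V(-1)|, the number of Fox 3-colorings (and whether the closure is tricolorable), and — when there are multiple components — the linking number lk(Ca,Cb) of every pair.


Jones polynomial: V(t) = 1 + t + t^2 + t^3
<D> = -A^-3 - A - A^5 - A^9; writhe +3
components 3, writhe +3 (9 crossings)
linking number lk(C1,C2) = +1
lk(C1,C3): 0
lk(C2,C3) = 0
3-colorings: 9 of 3^9, det 0 — tricolorable
note: det 0 = |V(-1)|; divisible by 3, so tricolorable


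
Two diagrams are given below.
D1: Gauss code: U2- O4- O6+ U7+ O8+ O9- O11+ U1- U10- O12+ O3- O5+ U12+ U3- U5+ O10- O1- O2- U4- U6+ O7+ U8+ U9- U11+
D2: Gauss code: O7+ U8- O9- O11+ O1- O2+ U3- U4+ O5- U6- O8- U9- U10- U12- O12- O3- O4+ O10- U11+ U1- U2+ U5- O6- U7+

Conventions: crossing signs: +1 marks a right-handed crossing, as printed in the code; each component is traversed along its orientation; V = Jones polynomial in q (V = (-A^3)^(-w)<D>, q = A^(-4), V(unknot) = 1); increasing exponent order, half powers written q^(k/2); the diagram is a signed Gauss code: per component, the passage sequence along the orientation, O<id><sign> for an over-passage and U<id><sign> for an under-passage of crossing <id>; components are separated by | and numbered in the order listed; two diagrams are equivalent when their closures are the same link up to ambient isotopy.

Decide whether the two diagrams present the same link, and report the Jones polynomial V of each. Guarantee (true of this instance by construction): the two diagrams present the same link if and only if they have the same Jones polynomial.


equivalent: no
D1 (bracket 1; 12 crossings at w = 0): V = 1
D2 (bracket A^-8 + 1 - A^4; 12 crossings at w = -4): V = -q^-4 + q^-3 + q^-1
key observation: 2 values of V(q) split the 2 diagrams


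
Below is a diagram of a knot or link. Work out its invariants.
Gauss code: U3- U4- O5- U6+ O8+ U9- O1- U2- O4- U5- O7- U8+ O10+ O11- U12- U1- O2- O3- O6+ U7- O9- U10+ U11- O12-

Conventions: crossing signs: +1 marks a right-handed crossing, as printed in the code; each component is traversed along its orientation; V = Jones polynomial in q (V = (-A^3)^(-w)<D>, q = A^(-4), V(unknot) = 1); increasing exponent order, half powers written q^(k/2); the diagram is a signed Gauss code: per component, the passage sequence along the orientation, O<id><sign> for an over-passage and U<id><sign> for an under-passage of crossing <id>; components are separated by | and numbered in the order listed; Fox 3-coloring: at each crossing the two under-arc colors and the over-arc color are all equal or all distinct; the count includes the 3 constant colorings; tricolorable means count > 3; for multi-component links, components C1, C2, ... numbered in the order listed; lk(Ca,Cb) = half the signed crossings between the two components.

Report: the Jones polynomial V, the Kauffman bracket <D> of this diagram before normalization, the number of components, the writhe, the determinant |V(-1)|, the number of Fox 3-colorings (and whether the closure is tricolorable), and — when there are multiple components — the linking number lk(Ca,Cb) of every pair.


V(q) = q^-8 - 2q^-7 + q^-6 - 2q^-5 + 2q^-4 + q^-2
bracket: A^-10 + 2A^-2 - 2A^2 + A^6 - 2A^10 + A^14, w = -6
1 component, writhe -6, over 12 crossings
det 9, colorings 27 of 3^12 — tricolorable
observation: w = -6 (over 12 crossings) is diagram-only; (-A^3)^(6) removes it from V


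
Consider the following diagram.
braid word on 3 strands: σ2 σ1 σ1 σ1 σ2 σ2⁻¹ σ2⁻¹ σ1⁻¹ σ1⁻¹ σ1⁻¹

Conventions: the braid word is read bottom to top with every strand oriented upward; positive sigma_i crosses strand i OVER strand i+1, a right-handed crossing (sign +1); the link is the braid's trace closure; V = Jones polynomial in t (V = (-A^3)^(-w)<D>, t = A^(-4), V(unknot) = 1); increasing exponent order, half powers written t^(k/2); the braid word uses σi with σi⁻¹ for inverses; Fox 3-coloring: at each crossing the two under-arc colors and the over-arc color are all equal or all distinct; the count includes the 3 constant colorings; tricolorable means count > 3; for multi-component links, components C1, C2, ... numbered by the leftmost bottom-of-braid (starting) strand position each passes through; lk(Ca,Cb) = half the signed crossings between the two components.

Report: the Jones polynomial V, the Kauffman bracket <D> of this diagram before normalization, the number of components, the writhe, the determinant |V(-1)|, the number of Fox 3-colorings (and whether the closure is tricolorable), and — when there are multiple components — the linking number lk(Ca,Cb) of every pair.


Jones polynomial: V(t) = -t^-3 + t^-2 - t^-1 + 3 - t + t^2 - t^3
<D> = -A^-12 + A^-8 - A^-4 + 3 - A^4 + A^8 - A^12; writhe 0
components 1, writhe 0 (10 crossings)
3-colorings: 27 of 3^10, det 9 — tricolorable
note: V spans 6 powers of t: at least 6 crossings in any diagram


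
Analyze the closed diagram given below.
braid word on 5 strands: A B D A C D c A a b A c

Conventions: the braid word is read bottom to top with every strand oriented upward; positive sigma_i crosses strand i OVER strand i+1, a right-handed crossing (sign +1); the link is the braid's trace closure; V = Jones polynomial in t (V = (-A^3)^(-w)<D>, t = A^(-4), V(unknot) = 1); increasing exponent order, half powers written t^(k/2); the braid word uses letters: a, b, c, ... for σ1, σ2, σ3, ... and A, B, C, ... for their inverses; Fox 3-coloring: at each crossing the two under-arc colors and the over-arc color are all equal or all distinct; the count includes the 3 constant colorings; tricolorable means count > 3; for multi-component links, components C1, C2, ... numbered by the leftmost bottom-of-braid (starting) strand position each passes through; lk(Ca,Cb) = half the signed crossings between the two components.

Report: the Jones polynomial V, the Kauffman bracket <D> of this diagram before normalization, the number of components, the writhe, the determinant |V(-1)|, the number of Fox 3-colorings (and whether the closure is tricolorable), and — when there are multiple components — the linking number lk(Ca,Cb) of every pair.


V(t) = -t^-4 + t^-3 + t^-1
bracket: A^-8 + 1 - A^4, w = -4
1 component, writhe -4, over 12 crossings
det 3, colorings 9 of 3^12 — tricolorable
observation: w = -4 shifts under R1 moves; the (-A^3)^(4) factor cancels that in V


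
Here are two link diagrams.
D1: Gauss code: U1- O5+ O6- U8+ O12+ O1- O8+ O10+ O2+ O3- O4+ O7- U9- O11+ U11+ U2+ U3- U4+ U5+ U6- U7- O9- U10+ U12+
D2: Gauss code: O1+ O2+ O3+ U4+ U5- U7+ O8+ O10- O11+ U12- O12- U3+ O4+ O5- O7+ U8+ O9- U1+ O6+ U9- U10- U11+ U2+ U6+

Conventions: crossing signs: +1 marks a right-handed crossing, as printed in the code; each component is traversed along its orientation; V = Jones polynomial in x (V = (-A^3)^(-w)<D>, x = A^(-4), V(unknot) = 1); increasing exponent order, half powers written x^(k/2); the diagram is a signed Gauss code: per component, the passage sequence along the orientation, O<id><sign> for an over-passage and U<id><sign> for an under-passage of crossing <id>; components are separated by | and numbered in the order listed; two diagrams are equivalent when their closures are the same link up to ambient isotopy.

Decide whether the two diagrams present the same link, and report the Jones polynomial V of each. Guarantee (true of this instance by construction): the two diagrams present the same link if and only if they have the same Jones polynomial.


same link: no
V(D1) = 1  [12 crossings, <D> = A^6, w = +2]
D2 (bracket -A^-4 + 1 + A^8; 12 crossings at w = +4): V = x + x^3 - x^4
note: comparing 2 Jones polynomials yields 2 groups


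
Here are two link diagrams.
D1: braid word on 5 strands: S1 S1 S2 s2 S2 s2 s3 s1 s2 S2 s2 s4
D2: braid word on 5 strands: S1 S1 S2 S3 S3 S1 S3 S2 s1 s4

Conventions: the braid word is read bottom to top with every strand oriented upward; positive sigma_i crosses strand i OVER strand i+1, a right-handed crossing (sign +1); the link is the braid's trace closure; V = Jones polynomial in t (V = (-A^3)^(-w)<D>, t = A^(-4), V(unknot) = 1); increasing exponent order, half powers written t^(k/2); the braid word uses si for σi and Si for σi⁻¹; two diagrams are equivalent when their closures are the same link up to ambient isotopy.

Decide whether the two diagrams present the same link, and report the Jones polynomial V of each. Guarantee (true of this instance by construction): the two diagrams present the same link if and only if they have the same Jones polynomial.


equivalent: no
D1 (bracket A^6; 12 crossings at w = +2): V = 1
V(D2) = t^-8 - 2t^-7 + t^-6 - 2t^-5 + 2t^-4 + t^-2  (w -6, c 10, <D> = A^-10 + 2A^-2 - 2A^2 + A^6 - 2A^10 + A^14)
key observation: 2 values of V(t) split the 2 diagrams


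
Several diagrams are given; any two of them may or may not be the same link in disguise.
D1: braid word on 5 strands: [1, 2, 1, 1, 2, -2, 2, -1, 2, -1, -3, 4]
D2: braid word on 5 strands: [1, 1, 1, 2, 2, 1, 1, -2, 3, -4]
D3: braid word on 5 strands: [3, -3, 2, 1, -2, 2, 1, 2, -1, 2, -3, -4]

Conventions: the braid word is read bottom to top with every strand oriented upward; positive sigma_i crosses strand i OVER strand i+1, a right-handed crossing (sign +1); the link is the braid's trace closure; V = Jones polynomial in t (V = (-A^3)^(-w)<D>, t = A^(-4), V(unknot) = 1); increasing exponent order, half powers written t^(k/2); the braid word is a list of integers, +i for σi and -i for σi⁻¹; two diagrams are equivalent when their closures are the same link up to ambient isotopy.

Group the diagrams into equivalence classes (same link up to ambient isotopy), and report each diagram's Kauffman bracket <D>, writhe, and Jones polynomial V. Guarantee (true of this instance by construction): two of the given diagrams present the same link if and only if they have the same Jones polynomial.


classes: {D1, D3} | {D2}
V(D1) = t - t^2 + 2t^3 - t^4 + t^5 - t^6  [12 crossings, <D> = -A^-12 + A^-8 - A^-4 + 2 - A^4 + A^8, w = +4]
D2 (bracket -A^-18 + 2A^-14 - 3A^-10 + 3A^-6 - 3A^-2 + 3A^2 - A^6 + A^10; 10 crossings at w = +6): V = t^2 - t^3 + 3t^4 - 3t^5 + 3t^6 - 3t^7 + 2t^8 - t^9
V(D3) = t - t^2 + 2t^3 - t^4 + t^5 - t^6  [12 crossings, <D> = -A^-18 + A^-14 - A^-10 + 2A^-6 - A^-2 + A^2, w = +2]
note: 2 classes among 3 diagrams; unequal V(t) rules out equality


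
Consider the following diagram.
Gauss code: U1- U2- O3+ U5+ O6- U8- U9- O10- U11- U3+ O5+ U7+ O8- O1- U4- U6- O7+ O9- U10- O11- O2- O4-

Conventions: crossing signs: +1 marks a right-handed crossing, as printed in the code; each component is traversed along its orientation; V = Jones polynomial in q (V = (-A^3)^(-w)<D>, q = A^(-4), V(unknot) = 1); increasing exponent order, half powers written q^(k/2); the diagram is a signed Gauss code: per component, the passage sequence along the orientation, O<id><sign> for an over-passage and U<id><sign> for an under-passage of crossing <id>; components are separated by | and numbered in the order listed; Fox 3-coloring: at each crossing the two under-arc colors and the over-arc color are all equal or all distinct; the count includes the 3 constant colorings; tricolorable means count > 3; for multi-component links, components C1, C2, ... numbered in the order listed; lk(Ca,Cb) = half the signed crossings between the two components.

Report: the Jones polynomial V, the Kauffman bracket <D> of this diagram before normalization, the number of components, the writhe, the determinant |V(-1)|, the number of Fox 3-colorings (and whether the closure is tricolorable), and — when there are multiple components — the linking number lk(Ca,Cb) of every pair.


Jones polynomial: V(q) = -q^-8 + 3q^-7 - 5q^-6 + 6q^-5 - 7q^-4 + 7q^-3 - 5q^-2 + 4q^-1 - 1
<D> = A^-15 - 4A^-11 + 5A^-7 - 7A^-3 + 7A - 6A^5 + 5A^9 - 3A^13 + A^17; writhe -5
components 1, writhe -5 (11 crossings)
3-colorings: 9 of 3^11, det 39 — tricolorable
note: w = -5 shifts under R1 moves; the (-A^3)^(5) factor cancels that in V


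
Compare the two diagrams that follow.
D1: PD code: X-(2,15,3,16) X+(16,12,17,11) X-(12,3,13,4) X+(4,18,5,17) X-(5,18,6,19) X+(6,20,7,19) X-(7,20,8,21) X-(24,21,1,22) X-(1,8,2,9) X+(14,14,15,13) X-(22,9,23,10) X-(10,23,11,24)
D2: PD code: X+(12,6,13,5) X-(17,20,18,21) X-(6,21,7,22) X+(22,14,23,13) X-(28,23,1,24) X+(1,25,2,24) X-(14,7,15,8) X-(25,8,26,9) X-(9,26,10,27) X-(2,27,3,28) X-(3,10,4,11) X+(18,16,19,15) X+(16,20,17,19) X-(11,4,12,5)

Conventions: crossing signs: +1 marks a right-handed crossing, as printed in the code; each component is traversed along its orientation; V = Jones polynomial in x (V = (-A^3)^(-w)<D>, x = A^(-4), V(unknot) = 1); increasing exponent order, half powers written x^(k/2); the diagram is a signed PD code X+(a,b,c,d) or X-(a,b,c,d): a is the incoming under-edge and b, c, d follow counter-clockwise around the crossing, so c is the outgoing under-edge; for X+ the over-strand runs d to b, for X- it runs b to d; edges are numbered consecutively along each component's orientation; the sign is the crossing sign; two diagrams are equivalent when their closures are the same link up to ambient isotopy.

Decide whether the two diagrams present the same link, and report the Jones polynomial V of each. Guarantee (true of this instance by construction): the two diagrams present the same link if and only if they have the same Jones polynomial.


equivalent: yes
D1 (bracket A^-8 - A^-4 + 2 - A^4 + A^8 - A^12; 12 crossings at w = -4): V = -x^-6 + x^-5 - x^-4 + 2x^-3 - x^-2 + x^-1
D2 (bracket A^-8 - A^-4 + 2 - A^4 + A^8 - A^12; 14 crossings at w = -4): V = -x^-6 + x^-5 - x^-4 + 2x^-3 - x^-2 + x^-1
key observation: one V(x) for all 2 diagrams — one class (guaranteed)


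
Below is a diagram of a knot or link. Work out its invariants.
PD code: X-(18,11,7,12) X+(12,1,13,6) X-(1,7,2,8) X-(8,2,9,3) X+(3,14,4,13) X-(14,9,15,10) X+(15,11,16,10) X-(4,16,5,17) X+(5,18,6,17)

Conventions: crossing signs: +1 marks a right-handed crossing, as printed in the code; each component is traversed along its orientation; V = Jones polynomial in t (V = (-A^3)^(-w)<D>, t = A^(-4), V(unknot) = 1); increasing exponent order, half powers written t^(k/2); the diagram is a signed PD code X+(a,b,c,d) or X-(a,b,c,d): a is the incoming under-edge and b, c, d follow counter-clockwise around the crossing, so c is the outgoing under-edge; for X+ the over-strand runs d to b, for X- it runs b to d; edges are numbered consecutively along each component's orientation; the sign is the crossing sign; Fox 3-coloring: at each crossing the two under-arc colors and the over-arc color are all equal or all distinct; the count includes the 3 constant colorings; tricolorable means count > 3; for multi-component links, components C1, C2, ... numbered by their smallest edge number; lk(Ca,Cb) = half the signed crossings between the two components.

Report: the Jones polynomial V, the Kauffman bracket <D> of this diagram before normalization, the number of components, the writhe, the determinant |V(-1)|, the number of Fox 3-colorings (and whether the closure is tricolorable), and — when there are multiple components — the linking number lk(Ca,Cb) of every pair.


V = t^(-7/2) - 2t^(-5/2) + t^(-3/2) - 2t^(-1/2) + t^(1/2) - t^(3/2)
<D> = A^-9 - A^-5 + 2A^-1 - A^3 + 2A^7 - A^11 (w = -1)
2 components over 9 crossings, w = -1
lk(C1,C2): 0
3 Fox colorings among 3^9, |V(-1)| = 8: not tricolorable
why: w = -1 shifts under R1 moves; the (-A^3)^(1) factor cancels that in V


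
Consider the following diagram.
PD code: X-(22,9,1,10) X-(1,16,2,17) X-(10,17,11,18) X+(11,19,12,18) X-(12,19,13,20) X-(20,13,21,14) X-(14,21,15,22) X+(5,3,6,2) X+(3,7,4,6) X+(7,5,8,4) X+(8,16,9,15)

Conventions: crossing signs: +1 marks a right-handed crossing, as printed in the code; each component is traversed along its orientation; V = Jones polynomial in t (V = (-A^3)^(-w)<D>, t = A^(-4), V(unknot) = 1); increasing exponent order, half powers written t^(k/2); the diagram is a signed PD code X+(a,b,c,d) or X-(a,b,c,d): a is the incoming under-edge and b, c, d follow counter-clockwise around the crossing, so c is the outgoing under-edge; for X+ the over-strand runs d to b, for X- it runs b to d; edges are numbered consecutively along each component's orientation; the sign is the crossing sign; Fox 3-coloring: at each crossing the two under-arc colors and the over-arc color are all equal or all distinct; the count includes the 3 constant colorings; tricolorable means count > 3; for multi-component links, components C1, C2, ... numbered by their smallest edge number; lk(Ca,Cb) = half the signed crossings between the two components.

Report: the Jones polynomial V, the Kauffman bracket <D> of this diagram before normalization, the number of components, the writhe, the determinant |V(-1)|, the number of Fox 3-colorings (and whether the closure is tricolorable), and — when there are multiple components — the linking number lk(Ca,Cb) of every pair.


V(t) = -t^-3 + t^-2 - t^-1 + 3 - t + t^2 - t^3
bracket: A^-15 - A^-11 + A^-7 - 3A^-3 + A - A^5 + A^9, w = -1
1 component, writhe -1, over 11 crossings
det 9, colorings 27 of 3^11 — tricolorable
observation: det 9 = |V(-1)|; divisible by 3, so tricolorable


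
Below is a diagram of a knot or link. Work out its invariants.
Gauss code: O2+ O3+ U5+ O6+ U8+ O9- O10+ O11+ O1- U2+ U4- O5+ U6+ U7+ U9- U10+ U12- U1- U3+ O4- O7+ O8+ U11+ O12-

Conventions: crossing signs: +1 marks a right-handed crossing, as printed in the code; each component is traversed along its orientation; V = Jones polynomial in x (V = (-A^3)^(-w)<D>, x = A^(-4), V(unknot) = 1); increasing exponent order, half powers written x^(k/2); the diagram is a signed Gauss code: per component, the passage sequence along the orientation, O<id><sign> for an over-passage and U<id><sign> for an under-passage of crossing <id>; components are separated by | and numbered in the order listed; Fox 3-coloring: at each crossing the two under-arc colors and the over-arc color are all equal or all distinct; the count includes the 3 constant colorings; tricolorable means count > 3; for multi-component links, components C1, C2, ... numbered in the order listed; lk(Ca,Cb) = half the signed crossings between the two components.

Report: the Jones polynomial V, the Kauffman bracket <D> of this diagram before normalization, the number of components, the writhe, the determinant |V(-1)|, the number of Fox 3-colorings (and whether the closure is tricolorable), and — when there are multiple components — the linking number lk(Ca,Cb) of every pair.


Jones polynomial: V(x) = x - x^2 + 2x^3 - x^4 + x^5 - x^6
<D> = -A^-12 + A^-8 - A^-4 + 2 - A^4 + A^8; writhe +4
components 1, writhe +4 (12 crossings)
3-colorings: 3 of 3^12, det 7 — not tricolorable
note: V spans 5 powers of x: at least 5 crossings in any diagram


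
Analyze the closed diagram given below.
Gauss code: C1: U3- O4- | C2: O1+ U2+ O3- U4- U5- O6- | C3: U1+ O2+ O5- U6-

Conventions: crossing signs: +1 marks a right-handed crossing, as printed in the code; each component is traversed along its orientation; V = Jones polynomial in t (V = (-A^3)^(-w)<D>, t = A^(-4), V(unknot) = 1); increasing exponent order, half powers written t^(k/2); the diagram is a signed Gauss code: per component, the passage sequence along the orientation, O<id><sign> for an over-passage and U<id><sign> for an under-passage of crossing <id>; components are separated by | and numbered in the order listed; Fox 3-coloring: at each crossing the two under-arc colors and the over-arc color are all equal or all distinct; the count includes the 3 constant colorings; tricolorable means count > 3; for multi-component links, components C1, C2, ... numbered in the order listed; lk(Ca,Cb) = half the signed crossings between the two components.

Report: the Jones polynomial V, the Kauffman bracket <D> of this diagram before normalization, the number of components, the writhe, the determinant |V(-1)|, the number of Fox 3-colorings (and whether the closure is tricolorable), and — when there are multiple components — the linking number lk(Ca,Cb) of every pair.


V = t^-3 + t^-2 + t^-1 + 1
<D> = A^-6 + A^-2 + A^2 + A^6 (w = -2)
3 components over 6 crossings, w = -2
lk(C1,C2): -1
lk(C1,C3) = 0
linking number lk(C2,C3) = 0
9 Fox colorings among 3^6, |V(-1)| = 0: tricolorable
why: |V(-1)| = 0: so tricolorable, since 3 divides 0


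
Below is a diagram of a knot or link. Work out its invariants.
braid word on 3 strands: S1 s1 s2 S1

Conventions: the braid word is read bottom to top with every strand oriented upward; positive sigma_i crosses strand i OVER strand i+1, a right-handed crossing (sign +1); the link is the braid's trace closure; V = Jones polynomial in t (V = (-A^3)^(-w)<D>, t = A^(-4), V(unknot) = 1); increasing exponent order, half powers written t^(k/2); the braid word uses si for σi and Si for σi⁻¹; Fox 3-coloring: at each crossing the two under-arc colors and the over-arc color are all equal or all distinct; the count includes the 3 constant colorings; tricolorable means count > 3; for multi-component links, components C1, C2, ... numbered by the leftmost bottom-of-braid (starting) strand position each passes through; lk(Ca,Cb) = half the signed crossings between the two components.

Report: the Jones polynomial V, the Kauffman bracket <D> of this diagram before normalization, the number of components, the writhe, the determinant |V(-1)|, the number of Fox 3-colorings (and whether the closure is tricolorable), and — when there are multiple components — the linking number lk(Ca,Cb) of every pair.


V = 1
<D> = 1 (w = 0)
1 component over 4 crossings, w = 0
3 Fox colorings among 3^4, |V(-1)| = 1: not tricolorable
why: det 1 = |V(-1)|; not divisible by 3, so not tricolorable


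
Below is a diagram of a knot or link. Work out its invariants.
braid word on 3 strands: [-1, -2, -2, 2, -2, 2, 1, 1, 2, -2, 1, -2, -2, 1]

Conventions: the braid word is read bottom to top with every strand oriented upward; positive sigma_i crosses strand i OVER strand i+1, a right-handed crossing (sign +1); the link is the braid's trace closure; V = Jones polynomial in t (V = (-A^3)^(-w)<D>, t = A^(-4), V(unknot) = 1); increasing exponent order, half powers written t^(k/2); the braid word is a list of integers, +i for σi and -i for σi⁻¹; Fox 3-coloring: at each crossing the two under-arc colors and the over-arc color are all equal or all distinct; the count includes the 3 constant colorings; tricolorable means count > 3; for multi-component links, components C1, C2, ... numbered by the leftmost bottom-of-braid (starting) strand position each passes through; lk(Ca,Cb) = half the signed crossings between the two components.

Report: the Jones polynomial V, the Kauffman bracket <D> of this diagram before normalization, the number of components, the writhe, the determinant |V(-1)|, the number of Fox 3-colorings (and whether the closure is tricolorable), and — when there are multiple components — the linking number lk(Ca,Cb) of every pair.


V = -t^-3 + t^-2 - t^-1 + 3 - t + t^2 - t^3
<D> = -A^-12 + A^-8 - A^-4 + 3 - A^4 + A^8 - A^12 (w = 0)
1 component over 14 crossings, w = 0
27 Fox colorings among 3^14, |V(-1)| = 9: tricolorable
why: inverse pairs cancel, leaving σ1⁻¹ σ2⁻¹ σ1 σ1 σ1 σ2⁻¹ σ2⁻¹ σ1
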